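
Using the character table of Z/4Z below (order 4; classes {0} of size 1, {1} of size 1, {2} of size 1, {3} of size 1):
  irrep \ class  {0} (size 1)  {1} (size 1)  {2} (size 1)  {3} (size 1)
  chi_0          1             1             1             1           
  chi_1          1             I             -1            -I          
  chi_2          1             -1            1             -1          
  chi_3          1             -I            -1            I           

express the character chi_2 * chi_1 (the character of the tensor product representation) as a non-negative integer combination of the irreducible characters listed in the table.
chi_2 tensor chi_1 = chi_3 (all other irreducibles have multiplicity 0).

Derivation: The character of a tensor product is the pointwise product (chi_2 * chi_1)(C) = chi_2(C) * chi_1(C):
  {0}: (1)*(1), {1}: (-1)*(I), {2}: (1)*(-1), {3}: (-1)*(-I)
so (chi_2 * chi_1) takes values
  {0} -> 1, {1} -> -I, {2} -> -1, {3} -> I.
Now take the inner product of this character with each irreducible chi from the table, <chi_2*chi_1, chi> = (1/4) sum_C |C| (chi_2*chi_1)(C) conj(chi(C)):
  <chi_2*chi_1, chi_0> = (1/4)[1*(1)*conj(1) + 1*(-I)*conj(1) + 1*(-1)*conj(1) + 1*(I)*conj(1)]
      = (1/4)[(1) + (-I) + (-1) + (I)] = 0/4 = 0
  <chi_2*chi_1, chi_1> = (1/4)[1*(1)*conj(1) + 1*(-I)*conj(I) + 1*(-1)*conj(-1) + 1*(I)*conj(-I)]
      = (1/4)[(1) + (-1) + (1) + (-1)] = 0/4 = 0
  <chi_2*chi_1, chi_2> = (1/4)[1*(1)*conj(1) + 1*(-I)*conj(-1) + 1*(-1)*conj(1) + 1*(I)*conj(-1)]
      = (1/4)[(1) + (I) + (-1) + (-I)] = 0/4 = 0
  <chi_2*chi_1, chi_3> = (1/4)[1*(1)*conj(1) + 1*(-I)*conj(-I) + 1*(-1)*conj(-1) + 1*(I)*conj(I)]
      = (1/4)[(1) + (1) + (1) + (1)] = 4/4 = 1
(Exp terms are combined using exp(i*s)*conj(exp(i*t)) = exp(i*(s-t)), and sums of them are collapsed using the identity that for every m > 1 the m distinct m-th roots of unity sum to 0, e.g. 1 + exp(2*I*pi/3) + exp(-2*I*pi/3) = 0.)
Hence the multiplicities are chi_3: 1. Dimension check: dim(chi_2)*dim(chi_1) = 1*1 = 1 and sum (mult * dim) = 1*1 = 1.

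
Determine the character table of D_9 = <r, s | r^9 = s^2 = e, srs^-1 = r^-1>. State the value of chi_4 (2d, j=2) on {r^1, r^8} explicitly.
Conjugacy classes: {e} of size 1, {r^1, r^8} of size 2, {r^2, r^7} of size 2, {r^3, r^6} of size 2, {r^4, r^5} of size 2, {s, sr, ..., sr^8} of size 9.
Character table:
  irrep \ class              {e} (size 1)  {r^1, r^8} (size 2)  {r^2, r^7} (size 2)  {r^3, r^6} (size 2)  {r^4, r^5} (size 2)  {s, sr, ..., sr^8} (size 9)
  chi_1 (triv)               1             1                    1                    1                    1                    1                          
  chi_2 (sign: r->1, s->-1)  1             1                    1                    1                    1                    -1                         
  chi_3 (2d, j=1)            2             2*cos(2*pi/9)        2*cos(4*pi/9)        -1                   -2*cos(pi/9)         0                          
  chi_4 (2d, j=2)            2             2*cos(4*pi/9)        -2*cos(pi/9)         -1                   2*cos(2*pi/9)        0                          
  chi_5 (2d, j=3)            2             -1                   -1                   2                    -1                   0                          
  chi_6 (2d, j=4)            2             -2*cos(pi/9)         2*cos(2*pi/9)        -1                   2*cos(4*pi/9)        0                          

Spot check: chi_4 (2d, j=2) on {r^1, r^8} = 2*cos(4*pi/9).

Justification: D_9 has order 2*9 = 18 with 6 conjugacy classes, hence 6 irreducibles. Sum of squared dims 1 + 1 + 4 + 4 + 4 + 4 = 18 = |G|. Linear characters come from the abelianisation; the 2-dimensional irreps have character r^k -> 2*cos(2*pi*j*k/9), reflections -> 0.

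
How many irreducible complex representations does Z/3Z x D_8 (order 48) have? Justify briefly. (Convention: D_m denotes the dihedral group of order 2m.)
21

Argument: The number of irreducible complex representations of a finite group equals its number of conjugacy classes. For a direct product, #classes(G x H) = #classes(G) * #classes(H). Z/3Z has 3 classes (abelian), D_8 has 7 classes, so 3 * 7 = 21, so Z/3Z x D_8 (order 48) has exactly 21 irreducible complex representations.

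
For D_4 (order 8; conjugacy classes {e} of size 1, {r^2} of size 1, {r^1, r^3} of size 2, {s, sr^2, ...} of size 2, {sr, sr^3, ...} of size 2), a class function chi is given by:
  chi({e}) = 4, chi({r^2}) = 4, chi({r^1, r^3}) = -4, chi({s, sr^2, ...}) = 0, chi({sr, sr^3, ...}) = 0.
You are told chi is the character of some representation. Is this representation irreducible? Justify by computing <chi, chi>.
Not irreducible (reducible): <chi, chi> = 8 > 1.

Solution. <chi, chi> = (1/|G|) sum_C |C| * |chi(C)|^2 = (1/8)[1*|4|^2 + 1*|4|^2 + 2*|-4|^2 + 2*|0|^2 + 2*|0|^2]
  = (1/8)[(16) + (16) + (32) + (0) + (0)] = 64/8 = 8.
A character is irreducible iff <chi, chi> = 1, so this representation is reducible.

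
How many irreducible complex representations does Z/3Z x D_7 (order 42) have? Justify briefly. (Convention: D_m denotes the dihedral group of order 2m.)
15

Working: The number of irreducible complex representations of a finite group equals its number of conjugacy classes. For a direct product, #classes(G x H) = #classes(G) * #classes(H). Z/3Z has 3 classes (abelian), D_7 has 5 classes, so 3 * 5 = 15, so Z/3Z x D_7 (order 42) has exactly 15 irreducible complex representations.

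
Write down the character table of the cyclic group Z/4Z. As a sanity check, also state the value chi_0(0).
Character table of Z/4Z (irreps indexed chi_0,...,chi_3 with chi_k(m) = zeta_4^(k*m), zeta_4 = exp(2*pi*i/4)):
  irrep \ class  {0} (size 1)  {1} (size 1)  {2} (size 1)  {3} (size 1)
  chi_0          1             1             1             1           
  chi_1          1             I             -1            -I          
  chi_2          1             -1            1             -1          
  chi_3          1             -I            -1            I           

Spot check: chi_0(0) = zeta_4^(0*0) = zeta_4^0 = 1.

Reasoning: Z/4Z is abelian, so all 4 irreducible complex representations are 1-dimensional. They are given by chi_k(m) = zeta_4^(k*m) for k = 0,...,3. Row orthogonality: sum_m chi_k(m) conj(chi_l(m)) = 4 * [k = l].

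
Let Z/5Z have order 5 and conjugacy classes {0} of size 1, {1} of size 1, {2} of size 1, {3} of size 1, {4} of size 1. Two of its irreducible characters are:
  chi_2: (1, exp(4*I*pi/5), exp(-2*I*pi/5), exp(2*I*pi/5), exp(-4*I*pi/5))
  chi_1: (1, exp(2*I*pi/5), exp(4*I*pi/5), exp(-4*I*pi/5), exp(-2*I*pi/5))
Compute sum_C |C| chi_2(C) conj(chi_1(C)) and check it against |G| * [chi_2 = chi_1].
Sum = 0; so <chi_2, chi_1> = 0 (distinct irreducibles are orthogonal).

Justification: Compute term by term over conjugacy classes (|C| * chi_2(C) * conj(chi_1(C))):
  1*(1)*conj(1) + 1*(exp(4*I*pi/5))*conj(exp(2*I*pi/5)) + 1*(exp(-2*I*pi/5))*conj(exp(4*I*pi/5)) + 1*(exp(2*I*pi/5))*conj(exp(-4*I*pi/5)) + 1*(exp(-4*I*pi/5))*conj(exp(-2*I*pi/5))
  = (1) + (exp(2*I*pi/5)) + (exp(4*I*pi/5)) + (exp(-4*I*pi/5)) + (exp(-2*I*pi/5))
  = 0.
(Exp terms are combined using exp(i*s)*conj(exp(i*t)) = exp(i*(s-t)), and sums of them are collapsed using the identity that for every m > 1 the m distinct m-th roots of unity sum to 0, e.g. 1 + exp(2*I*pi/3) + exp(-2*I*pi/3) = 0.)
Dividing by |G| = 5 gives 0/5 = 0, matching the row-orthogonality relation <chi_2, chi_1> = [chi_2 = chi_1].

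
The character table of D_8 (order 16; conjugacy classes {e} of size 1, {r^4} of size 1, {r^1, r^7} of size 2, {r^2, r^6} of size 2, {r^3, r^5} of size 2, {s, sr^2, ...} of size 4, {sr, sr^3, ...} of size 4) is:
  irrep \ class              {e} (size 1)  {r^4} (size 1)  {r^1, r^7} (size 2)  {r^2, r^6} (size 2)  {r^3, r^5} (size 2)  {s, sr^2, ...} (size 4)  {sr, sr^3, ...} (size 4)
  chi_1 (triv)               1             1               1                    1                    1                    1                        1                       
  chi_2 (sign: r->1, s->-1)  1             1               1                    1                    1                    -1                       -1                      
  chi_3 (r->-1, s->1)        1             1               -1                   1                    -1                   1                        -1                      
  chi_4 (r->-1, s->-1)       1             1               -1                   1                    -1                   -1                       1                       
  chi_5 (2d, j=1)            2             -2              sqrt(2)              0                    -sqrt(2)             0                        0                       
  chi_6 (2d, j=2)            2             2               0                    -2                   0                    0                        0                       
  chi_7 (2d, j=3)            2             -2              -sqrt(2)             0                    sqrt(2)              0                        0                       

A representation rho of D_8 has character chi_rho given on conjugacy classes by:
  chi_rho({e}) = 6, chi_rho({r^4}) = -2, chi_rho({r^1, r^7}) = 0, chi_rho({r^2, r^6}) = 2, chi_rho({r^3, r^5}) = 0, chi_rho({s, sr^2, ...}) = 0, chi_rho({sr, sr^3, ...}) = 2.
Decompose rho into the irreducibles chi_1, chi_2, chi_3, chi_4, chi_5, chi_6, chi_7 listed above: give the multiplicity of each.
Multiplicities: chi_1: 1, chi_2: 0, chi_3: 0, chi_4: 1, chi_5: 1, chi_6: 0, chi_7: 1.

Why: Use <chi_rho, chi> = (1/|G|) sum_C |C| * chi_rho(C) * conj(chi(C)) with |G| = 16 for each irreducible chi in the table:
  <chi_rho, chi_1> = (1/16)[1*(6)*conj(1) + 1*(-2)*conj(1) + 2*(0)*conj(1) + 2*(2)*conj(1) + 2*(0)*conj(1) + 4*(0)*conj(1) + 4*(2)*conj(1)]
      = (1/16)[(6) + (-2) + (0) + (4) + (0) + (0) + (8)] = 16/16 = 1
  <chi_rho, chi_2> = (1/16)[1*(6)*conj(1) + 1*(-2)*conj(1) + 2*(0)*conj(1) + 2*(2)*conj(1) + 2*(0)*conj(1) + 4*(0)*conj(-1) + 4*(2)*conj(-1)]
      = (1/16)[(6) + (-2) + (0) + (4) + (0) + (0) + (-8)] = 0/16 = 0
  <chi_rho, chi_3> = (1/16)[1*(6)*conj(1) + 1*(-2)*conj(1) + 2*(0)*conj(-1) + 2*(2)*conj(1) + 2*(0)*conj(-1) + 4*(0)*conj(1) + 4*(2)*conj(-1)]
      = (1/16)[(6) + (-2) + (0) + (4) + (0) + (0) + (-8)] = 0/16 = 0
  <chi_rho, chi_4> = (1/16)[1*(6)*conj(1) + 1*(-2)*conj(1) + 2*(0)*conj(-1) + 2*(2)*conj(1) + 2*(0)*conj(-1) + 4*(0)*conj(-1) + 4*(2)*conj(1)]
      = (1/16)[(6) + (-2) + (0) + (4) + (0) + (0) + (8)] = 16/16 = 1
  <chi_rho, chi_5> = (1/16)[1*(6)*conj(2) + 1*(-2)*conj(-2) + 2*(0)*conj(sqrt(2)) + 2*(2)*conj(0) + 2*(0)*conj(-sqrt(2)) + 4*(0)*conj(0) + 4*(2)*conj(0)]
      = (1/16)[(12) + (4) + (0) + (0) + (0) + (0) + (0)] = 16/16 = 1
  <chi_rho, chi_6> = (1/16)[1*(6)*conj(2) + 1*(-2)*conj(2) + 2*(0)*conj(0) + 2*(2)*conj(-2) + 2*(0)*conj(0) + 4*(0)*conj(0) + 4*(2)*conj(0)]
      = (1/16)[(12) + (-4) + (0) + (-8) + (0) + (0) + (0)] = 0/16 = 0
  <chi_rho, chi_7> = (1/16)[1*(6)*conj(2) + 1*(-2)*conj(-2) + 2*(0)*conj(-sqrt(2)) + 2*(2)*conj(0) + 2*(0)*conj(sqrt(2)) + 4*(0)*conj(0) + 4*(2)*conj(0)]
      = (1/16)[(12) + (4) + (0) + (0) + (0) + (0) + (0)] = 16/16 = 1
Dimension check: dim(rho) = sum (mult * dim) = 1*1 + 0*1 + 0*1 + 1*1 + 1*2 + 0*2 + 1*2 = 6 = chi_rho(e) = 6.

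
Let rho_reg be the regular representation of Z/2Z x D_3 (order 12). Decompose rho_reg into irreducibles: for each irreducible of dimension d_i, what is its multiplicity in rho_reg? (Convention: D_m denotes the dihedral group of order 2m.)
Each irreducible V_i of dimension d_i appears with multiplicity d_i, i.e. rho_reg = (direct sum over all irreducibles V_i) d_i V_i. The irreducible dimensions for Z/2Z x D_3 are 1, 1, 1, 1, 2, 2: 4 irreducibles of dimension 1, each with multiplicity 1; 2 irreducibles of dimension 2, each with multiplicity 2. Total dimension 4*1*1 + 2*2*2 = 12 = |G|.

Details: General theorem: in the regular representation of a finite group G, each irreducible appears with multiplicity equal to its dimension. Check: dim(rho_reg) = sum d_i^2 = 1 + 1 + 1 + 1 + 4 + 4 = 12 = |G|.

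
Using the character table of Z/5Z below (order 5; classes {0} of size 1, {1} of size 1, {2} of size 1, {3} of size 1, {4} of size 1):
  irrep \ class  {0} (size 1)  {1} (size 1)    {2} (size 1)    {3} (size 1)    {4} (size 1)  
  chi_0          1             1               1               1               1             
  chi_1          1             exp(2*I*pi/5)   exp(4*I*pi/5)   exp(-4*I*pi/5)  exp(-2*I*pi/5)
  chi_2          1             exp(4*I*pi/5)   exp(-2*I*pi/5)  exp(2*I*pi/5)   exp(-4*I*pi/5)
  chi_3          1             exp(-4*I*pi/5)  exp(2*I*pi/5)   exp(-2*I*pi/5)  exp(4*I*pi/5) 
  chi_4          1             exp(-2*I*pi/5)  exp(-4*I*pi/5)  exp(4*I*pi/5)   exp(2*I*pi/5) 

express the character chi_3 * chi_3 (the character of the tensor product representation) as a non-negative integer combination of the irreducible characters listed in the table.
chi_3 tensor chi_3 = chi_1 (all other irreducibles have multiplicity 0).

Explanation: The character of a tensor product is the pointwise product (chi_3 * chi_3)(C) = chi_3(C) * chi_3(C):
  {0}: (1)*(1), {1}: (exp(-4*I*pi/5))*(exp(-4*I*pi/5)), {2}: (exp(2*I*pi/5))*(exp(2*I*pi/5)), {3}: (exp(-2*I*pi/5))*(exp(-2*I*pi/5)), {4}: (exp(4*I*pi/5))*(exp(4*I*pi/5))
so (chi_3 * chi_3) takes values
  {0} -> 1, {1} -> exp(2*I*pi/5), {2} -> exp(4*I*pi/5), {3} -> exp(-4*I*pi/5), {4} -> exp(-2*I*pi/5).
Now take the inner product of this character with each irreducible chi from the table, <chi_3*chi_3, chi> = (1/5) sum_C |C| (chi_3*chi_3)(C) conj(chi(C)):
  <chi_3*chi_3, chi_0> = (1/5)[1*(1)*conj(1) + 1*(exp(2*I*pi/5))*conj(1) + 1*(exp(4*I*pi/5))*conj(1) + 1*(exp(-4*I*pi/5))*conj(1) + 1*(exp(-2*I*pi/5))*conj(1)]
      = (1/5)[(1) + (exp(2*I*pi/5)) + (exp(4*I*pi/5)) + (exp(-4*I*pi/5)) + (exp(-2*I*pi/5))] = 0/5 = 0
  <chi_3*chi_3, chi_1> = (1/5)[1*(1)*conj(1) + 1*(exp(2*I*pi/5))*conj(exp(2*I*pi/5)) + 1*(exp(4*I*pi/5))*conj(exp(4*I*pi/5)) + 1*(exp(-4*I*pi/5))*conj(exp(-4*I*pi/5)) + 1*(exp(-2*I*pi/5))*conj(exp(-2*I*pi/5))]
      = (1/5)[(1) + (1) + (1) + (1) + (1)] = 5/5 = 1
  <chi_3*chi_3, chi_2> = (1/5)[1*(1)*conj(1) + 1*(exp(2*I*pi/5))*conj(exp(4*I*pi/5)) + 1*(exp(4*I*pi/5))*conj(exp(-2*I*pi/5)) + 1*(exp(-4*I*pi/5))*conj(exp(2*I*pi/5)) + 1*(exp(-2*I*pi/5))*conj(exp(-4*I*pi/5))]
      = (1/5)[(1) + (exp(-2*I*pi/5)) + (exp(-4*I*pi/5)) + (exp(4*I*pi/5)) + (exp(2*I*pi/5))] = 0/5 = 0
  <chi_3*chi_3, chi_3> = (1/5)[1*(1)*conj(1) + 1*(exp(2*I*pi/5))*conj(exp(-4*I*pi/5)) + 1*(exp(4*I*pi/5))*conj(exp(2*I*pi/5)) + 1*(exp(-4*I*pi/5))*conj(exp(-2*I*pi/5)) + 1*(exp(-2*I*pi/5))*conj(exp(4*I*pi/5))]
      = (1/5)[(1) + (exp(-4*I*pi/5)) + (exp(2*I*pi/5)) + (exp(-2*I*pi/5)) + (exp(4*I*pi/5))] = 0/5 = 0
  <chi_3*chi_3, chi_4> = (1/5)[1*(1)*conj(1) + 1*(exp(2*I*pi/5))*conj(exp(-2*I*pi/5)) + 1*(exp(4*I*pi/5))*conj(exp(-4*I*pi/5)) + 1*(exp(-4*I*pi/5))*conj(exp(4*I*pi/5)) + 1*(exp(-2*I*pi/5))*conj(exp(2*I*pi/5))]
      = (1/5)[(1) + (exp(4*I*pi/5)) + (exp(-2*I*pi/5)) + (exp(2*I*pi/5)) + (exp(-4*I*pi/5))] = 0/5 = 0
(Exp terms are combined using exp(i*s)*conj(exp(i*t)) = exp(i*(s-t)), and sums of them are collapsed using the identity that for every m > 1 the m distinct m-th roots of unity sum to 0, e.g. 1 + exp(2*I*pi/3) + exp(-2*I*pi/3) = 0.)
Hence the multiplicities are chi_1: 1. Dimension check: dim(chi_3)*dim(chi_3) = 1*1 = 1 and sum (mult * dim) = 1*1 = 1.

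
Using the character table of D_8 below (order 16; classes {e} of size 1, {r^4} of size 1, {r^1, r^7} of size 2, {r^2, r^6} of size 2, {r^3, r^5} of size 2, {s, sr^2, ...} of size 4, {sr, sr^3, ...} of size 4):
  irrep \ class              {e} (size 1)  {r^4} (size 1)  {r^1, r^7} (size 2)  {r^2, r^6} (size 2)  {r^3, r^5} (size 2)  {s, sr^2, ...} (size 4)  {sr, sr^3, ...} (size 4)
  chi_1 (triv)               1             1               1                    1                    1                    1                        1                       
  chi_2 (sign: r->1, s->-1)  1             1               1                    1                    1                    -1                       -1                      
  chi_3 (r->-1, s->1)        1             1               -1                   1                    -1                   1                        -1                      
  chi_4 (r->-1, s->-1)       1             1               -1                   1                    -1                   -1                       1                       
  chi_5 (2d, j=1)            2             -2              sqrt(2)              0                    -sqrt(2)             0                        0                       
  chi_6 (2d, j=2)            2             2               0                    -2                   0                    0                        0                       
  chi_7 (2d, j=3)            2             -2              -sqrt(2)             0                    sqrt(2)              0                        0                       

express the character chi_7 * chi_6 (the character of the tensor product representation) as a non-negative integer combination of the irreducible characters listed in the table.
chi_7 tensor chi_6 = chi_5 + chi_7 (all other irreducibles have multiplicity 0).

Justification: The character of a tensor product is the pointwise product (chi_7 * chi_6)(C) = chi_7(C) * chi_6(C):
  {e}: (2)*(2), {r^4}: (-2)*(2), {r^1, r^7}: (-sqrt(2))*(0), {r^2, r^6}: (0)*(-2), {r^3, r^5}: (sqrt(2))*(0), {s, sr^2, ...}: (0)*(0), {sr, sr^3, ...}: (0)*(0)
so (chi_7 * chi_6) takes values
  {e} -> 4, {r^4} -> -4, {r^1, r^7} -> 0, {r^2, r^6} -> 0, {r^3, r^5} -> 0, {s, sr^2, ...} -> 0, {sr, sr^3, ...} -> 0.
Now take the inner product of this character with each irreducible chi from the table, <chi_7*chi_6, chi> = (1/16) sum_C |C| (chi_7*chi_6)(C) conj(chi(C)):
  <chi_7*chi_6, chi_1> = (1/16)[1*(4)*conj(1) + 1*(-4)*conj(1) + 2*(0)*conj(1) + 2*(0)*conj(1) + 2*(0)*conj(1) + 4*(0)*conj(1) + 4*(0)*conj(1)]
      = (1/16)[(4) + (-4) + (0) + (0) + (0) + (0) + (0)] = 0/16 = 0
  <chi_7*chi_6, chi_2> = (1/16)[1*(4)*conj(1) + 1*(-4)*conj(1) + 2*(0)*conj(1) + 2*(0)*conj(1) + 2*(0)*conj(1) + 4*(0)*conj(-1) + 4*(0)*conj(-1)]
      = (1/16)[(4) + (-4) + (0) + (0) + (0) + (0) + (0)] = 0/16 = 0
  <chi_7*chi_6, chi_3> = (1/16)[1*(4)*conj(1) + 1*(-4)*conj(1) + 2*(0)*conj(-1) + 2*(0)*conj(1) + 2*(0)*conj(-1) + 4*(0)*conj(1) + 4*(0)*conj(-1)]
      = (1/16)[(4) + (-4) + (0) + (0) + (0) + (0) + (0)] = 0/16 = 0
  <chi_7*chi_6, chi_4> = (1/16)[1*(4)*conj(1) + 1*(-4)*conj(1) + 2*(0)*conj(-1) + 2*(0)*conj(1) + 2*(0)*conj(-1) + 4*(0)*conj(-1) + 4*(0)*conj(1)]
      = (1/16)[(4) + (-4) + (0) + (0) + (0) + (0) + (0)] = 0/16 = 0
  <chi_7*chi_6, chi_5> = (1/16)[1*(4)*conj(2) + 1*(-4)*conj(-2) + 2*(0)*conj(sqrt(2)) + 2*(0)*conj(0) + 2*(0)*conj(-sqrt(2)) + 4*(0)*conj(0) + 4*(0)*conj(0)]
      = (1/16)[(8) + (8) + (0) + (0) + (0) + (0) + (0)] = 16/16 = 1
  <chi_7*chi_6, chi_6> = (1/16)[1*(4)*conj(2) + 1*(-4)*conj(2) + 2*(0)*conj(0) + 2*(0)*conj(-2) + 2*(0)*conj(0) + 4*(0)*conj(0) + 4*(0)*conj(0)]
      = (1/16)[(8) + (-8) + (0) + (0) + (0) + (0) + (0)] = 0/16 = 0
  <chi_7*chi_6, chi_7> = (1/16)[1*(4)*conj(2) + 1*(-4)*conj(-2) + 2*(0)*conj(-sqrt(2)) + 2*(0)*conj(0) + 2*(0)*conj(sqrt(2)) + 4*(0)*conj(0) + 4*(0)*conj(0)]
      = (1/16)[(8) + (8) + (0) + (0) + (0) + (0) + (0)] = 16/16 = 1
Hence the multiplicities are chi_5: 1, chi_7: 1. Dimension check: dim(chi_7)*dim(chi_6) = 2*2 = 4 and sum (mult * dim) = 1*2 + 1*2 = 4.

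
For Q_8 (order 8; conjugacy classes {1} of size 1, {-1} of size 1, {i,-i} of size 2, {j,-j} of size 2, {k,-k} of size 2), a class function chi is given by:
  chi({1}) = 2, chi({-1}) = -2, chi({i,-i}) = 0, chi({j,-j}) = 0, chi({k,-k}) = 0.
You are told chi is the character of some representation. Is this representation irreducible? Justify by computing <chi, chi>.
Irreducible: <chi, chi> = 1.

Why: <chi, chi> = (1/|G|) sum_C |C| * |chi(C)|^2 = (1/8)[1*|2|^2 + 1*|-2|^2 + 2*|0|^2 + 2*|0|^2 + 2*|0|^2]
  = (1/8)[(4) + (4) + (0) + (0) + (0)] = 8/8 = 1.
A character is irreducible iff <chi, chi> = 1, so this representation is irreducible.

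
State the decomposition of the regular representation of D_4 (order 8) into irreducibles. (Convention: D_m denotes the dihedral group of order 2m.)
Each irreducible V_i of dimension d_i appears with multiplicity d_i, i.e. rho_reg = (direct sum over all irreducibles V_i) d_i V_i. The irreducible dimensions for D_4 are 1, 1, 1, 1, 2: 4 irreducibles of dimension 1, each with multiplicity 1; 1 irreducible of dimension 2, with multiplicity 2. Total dimension 4*1*1 + 1*2*2 = 8 = |G|.

Derivation: General theorem: in the regular representation of a finite group G, each irreducible appears with multiplicity equal to its dimension. Check: dim(rho_reg) = sum d_i^2 = 1 + 1 + 1 + 1 + 4 = 8 = |G|.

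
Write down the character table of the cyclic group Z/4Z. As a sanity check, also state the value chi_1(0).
Character table of Z/4Z (irreps indexed chi_0,...,chi_3 with chi_k(m) = zeta_4^(k*m), zeta_4 = exp(2*pi*i/4)):
  irrep \ class  {0} (size 1)  {1} (size 1)  {2} (size 1)  {3} (size 1)
  chi_0          1             1             1             1           
  chi_1          1             I             -1            -I          
  chi_2          1             -1            1             -1          
  chi_3          1             -I            -1            I           

Spot check: chi_1(0) = zeta_4^(1*0) = zeta_4^0 = 1.

Working: Z/4Z is abelian, so all 4 irreducible complex representations are 1-dimensional. They are given by chi_k(m) = zeta_4^(k*m) for k = 0,...,3. Row orthogonality: sum_m chi_k(m) conj(chi_l(m)) = 4 * [k = l].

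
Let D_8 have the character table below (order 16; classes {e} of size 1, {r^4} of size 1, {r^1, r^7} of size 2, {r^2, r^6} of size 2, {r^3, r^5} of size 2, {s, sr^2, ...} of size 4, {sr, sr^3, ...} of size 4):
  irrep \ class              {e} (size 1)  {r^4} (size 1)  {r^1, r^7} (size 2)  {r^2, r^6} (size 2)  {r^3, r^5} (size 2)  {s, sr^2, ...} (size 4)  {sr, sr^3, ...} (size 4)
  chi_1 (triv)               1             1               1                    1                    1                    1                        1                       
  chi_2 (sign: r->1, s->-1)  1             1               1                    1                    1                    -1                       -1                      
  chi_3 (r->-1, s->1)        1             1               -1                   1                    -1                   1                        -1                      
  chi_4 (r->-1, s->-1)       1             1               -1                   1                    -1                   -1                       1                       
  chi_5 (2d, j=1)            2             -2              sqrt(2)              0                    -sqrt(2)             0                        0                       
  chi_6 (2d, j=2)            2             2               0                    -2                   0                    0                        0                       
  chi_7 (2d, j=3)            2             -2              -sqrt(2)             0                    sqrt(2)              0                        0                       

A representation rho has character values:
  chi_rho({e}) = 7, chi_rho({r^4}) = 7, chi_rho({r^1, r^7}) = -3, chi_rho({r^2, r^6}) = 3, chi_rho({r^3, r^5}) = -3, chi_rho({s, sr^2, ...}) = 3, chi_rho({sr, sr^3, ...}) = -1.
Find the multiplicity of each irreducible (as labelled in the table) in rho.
Multiplicities: chi_1: 1, chi_2: 0, chi_3: 3, chi_4: 1, chi_5: 0, chi_6: 1, chi_7: 0.

Reasoning: Use <chi_rho, chi> = (1/|G|) sum_C |C| * chi_rho(C) * conj(chi(C)) with |G| = 16 for each irreducible chi in the table:
  <chi_rho, chi_1> = (1/16)[1*(7)*conj(1) + 1*(7)*conj(1) + 2*(-3)*conj(1) + 2*(3)*conj(1) + 2*(-3)*conj(1) + 4*(3)*conj(1) + 4*(-1)*conj(1)]
      = (1/16)[(7) + (7) + (-6) + (6) + (-6) + (12) + (-4)] = 16/16 = 1
  <chi_rho, chi_2> = (1/16)[1*(7)*conj(1) + 1*(7)*conj(1) + 2*(-3)*conj(1) + 2*(3)*conj(1) + 2*(-3)*conj(1) + 4*(3)*conj(-1) + 4*(-1)*conj(-1)]
      = (1/16)[(7) + (7) + (-6) + (6) + (-6) + (-12) + (4)] = 0/16 = 0
  <chi_rho, chi_3> = (1/16)[1*(7)*conj(1) + 1*(7)*conj(1) + 2*(-3)*conj(-1) + 2*(3)*conj(1) + 2*(-3)*conj(-1) + 4*(3)*conj(1) + 4*(-1)*conj(-1)]
      = (1/16)[(7) + (7) + (6) + (6) + (6) + (12) + (4)] = 48/16 = 3
  <chi_rho, chi_4> = (1/16)[1*(7)*conj(1) + 1*(7)*conj(1) + 2*(-3)*conj(-1) + 2*(3)*conj(1) + 2*(-3)*conj(-1) + 4*(3)*conj(-1) + 4*(-1)*conj(1)]
      = (1/16)[(7) + (7) + (6) + (6) + (6) + (-12) + (-4)] = 16/16 = 1
  <chi_rho, chi_5> = (1/16)[1*(7)*conj(2) + 1*(7)*conj(-2) + 2*(-3)*conj(sqrt(2)) + 2*(3)*conj(0) + 2*(-3)*conj(-sqrt(2)) + 4*(3)*conj(0) + 4*(-1)*conj(0)]
      = (1/16)[(14) + (-14) + (-6*sqrt(2)) + (0) + (6*sqrt(2)) + (0) + (0)] = 0/16 = 0
  <chi_rho, chi_6> = (1/16)[1*(7)*conj(2) + 1*(7)*conj(2) + 2*(-3)*conj(0) + 2*(3)*conj(-2) + 2*(-3)*conj(0) + 4*(3)*conj(0) + 4*(-1)*conj(0)]
      = (1/16)[(14) + (14) + (0) + (-12) + (0) + (0) + (0)] = 16/16 = 1
  <chi_rho, chi_7> = (1/16)[1*(7)*conj(2) + 1*(7)*conj(-2) + 2*(-3)*conj(-sqrt(2)) + 2*(3)*conj(0) + 2*(-3)*conj(sqrt(2)) + 4*(3)*conj(0) + 4*(-1)*conj(0)]
      = (1/16)[(14) + (-14) + (6*sqrt(2)) + (0) + (-6*sqrt(2)) + (0) + (0)] = 0/16 = 0
Dimension check: dim(rho) = sum (mult * dim) = 1*1 + 0*1 + 3*1 + 1*1 + 0*2 + 1*2 + 0*2 = 7 = chi_rho(e) = 7.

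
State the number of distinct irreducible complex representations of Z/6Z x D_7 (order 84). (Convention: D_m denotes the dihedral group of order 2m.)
30

Solution. The number of irreducible complex representations of a finite group equals its number of conjugacy classes. For a direct product, #classes(G x H) = #classes(G) * #classes(H). Z/6Z has 6 classes (abelian), D_7 has 5 classes, so 6 * 5 = 30, so Z/6Z x D_7 (order 84) has exactly 30 irreducible complex representations.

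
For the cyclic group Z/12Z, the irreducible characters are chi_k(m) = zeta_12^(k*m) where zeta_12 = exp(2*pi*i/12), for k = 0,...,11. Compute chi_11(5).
chi_11(5) = zeta_12^55 = exp(-5*I*pi/6)

Why: chi_11(5) = zeta_12^(11*5) = zeta_12^55. Since zeta_12^12 = 1, this equals zeta_12^7 = exp(2*pi*i*7/12) = exp(-5*I*pi/6).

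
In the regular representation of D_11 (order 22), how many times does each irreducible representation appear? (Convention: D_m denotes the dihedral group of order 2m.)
Each irreducible V_i of dimension d_i appears with multiplicity d_i, i.e. rho_reg = (direct sum over all irreducibles V_i) d_i V_i. The irreducible dimensions for D_11 are 1, 1, 2, 2, 2, 2, 2: 2 irreducibles of dimension 1, each with multiplicity 1; 5 irreducibles of dimension 2, each with multiplicity 2. Total dimension 2*1*1 + 5*2*2 = 22 = |G|.

Explanation: General theorem: in the regular representation of a finite group G, each irreducible appears with multiplicity equal to its dimension. Check: dim(rho_reg) = sum d_i^2 = 1 + 1 + 4 + 4 + 4 + 4 + 4 = 22 = |G|.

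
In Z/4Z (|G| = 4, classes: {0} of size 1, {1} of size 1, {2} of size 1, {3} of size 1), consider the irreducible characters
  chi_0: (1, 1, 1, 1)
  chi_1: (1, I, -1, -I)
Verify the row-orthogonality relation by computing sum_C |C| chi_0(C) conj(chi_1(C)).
Sum = 0; so <chi_0, chi_1> = 0 (distinct irreducibles are orthogonal).

Working: Compute term by term over conjugacy classes (|C| * chi_0(C) * conj(chi_1(C))):
  1*(1)*conj(1) + 1*(1)*conj(I) + 1*(1)*conj(-1) + 1*(1)*conj(-I)
  = (1) + (-I) + (-1) + (I)
  = 0.
(Exp terms are combined using exp(i*s)*conj(exp(i*t)) = exp(i*(s-t)), and sums of them are collapsed using the identity that for every m > 1 the m distinct m-th roots of unity sum to 0, e.g. 1 + exp(2*I*pi/3) + exp(-2*I*pi/3) = 0.)
Dividing by |G| = 4 gives 0/4 = 0, matching the row-orthogonality relation <chi_0, chi_1> = [chi_0 = chi_1].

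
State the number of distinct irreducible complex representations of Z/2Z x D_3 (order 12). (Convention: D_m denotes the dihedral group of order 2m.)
6

Solution. The number of irreducible complex representations of a finite group equals its number of conjugacy classes. For a direct product, #classes(G x H) = #classes(G) * #classes(H). Z/2Z has 2 classes (abelian), D_3 has 3 classes, so 2 * 3 = 6, so Z/2Z x D_3 (order 12) has exactly 6 irreducible complex representations.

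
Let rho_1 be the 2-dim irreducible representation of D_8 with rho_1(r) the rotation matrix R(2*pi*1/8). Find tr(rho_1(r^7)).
chi_{rho_1}(r^7) = 2*cos(2*pi*1*7/8) = sqrt(2)

Derivation: rho_1(r^7) is rotation by angle 2*pi*1*7/8, whose trace is 2*cos(2*pi*1*7/8) = sqrt(2).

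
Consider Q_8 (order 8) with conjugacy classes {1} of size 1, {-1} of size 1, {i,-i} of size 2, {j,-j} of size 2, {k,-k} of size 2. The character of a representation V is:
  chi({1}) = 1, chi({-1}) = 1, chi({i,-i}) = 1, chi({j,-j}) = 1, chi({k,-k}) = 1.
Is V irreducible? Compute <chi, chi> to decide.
Irreducible: <chi, chi> = 1.

Explanation: <chi, chi> = (1/|G|) sum_C |C| * |chi(C)|^2 = (1/8)[1*|1|^2 + 1*|1|^2 + 2*|1|^2 + 2*|1|^2 + 2*|1|^2]
  = (1/8)[(1) + (1) + (2) + (2) + (2)] = 8/8 = 1.
A character is irreducible iff <chi, chi> = 1, so this representation is irreducible.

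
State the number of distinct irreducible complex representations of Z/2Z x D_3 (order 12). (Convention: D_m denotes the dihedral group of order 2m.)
6

Details: The number of irreducible complex representations of a finite group equals its number of conjugacy classes. For a direct product, #classes(G x H) = #classes(G) * #classes(H). Z/2Z has 2 classes (abelian), D_3 has 3 classes, so 2 * 3 = 6, so Z/2Z x D_3 (order 12) has exactly 6 irreducible complex representations.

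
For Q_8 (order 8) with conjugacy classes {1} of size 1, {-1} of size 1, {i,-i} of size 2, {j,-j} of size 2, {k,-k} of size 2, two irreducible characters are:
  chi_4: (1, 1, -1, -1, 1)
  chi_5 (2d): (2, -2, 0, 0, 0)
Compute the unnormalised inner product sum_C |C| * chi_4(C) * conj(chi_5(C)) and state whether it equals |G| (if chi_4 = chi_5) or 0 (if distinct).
Sum = 0; so <chi_4, chi_5> = 0 (distinct irreducibles are orthogonal).

Explanation: Compute term by term over conjugacy classes (|C| * chi_4(C) * conj(chi_5(C))):
  1*(1)*conj(2) + 1*(1)*conj(-2) + 2*(-1)*conj(0) + 2*(-1)*conj(0) + 2*(1)*conj(0)
  = (2) + (-2) + (0) + (0) + (0)
  = 0.
Dividing by |G| = 8 gives 0/8 = 0, matching the row-orthogonality relation <chi_4, chi_5> = [chi_4 = chi_5].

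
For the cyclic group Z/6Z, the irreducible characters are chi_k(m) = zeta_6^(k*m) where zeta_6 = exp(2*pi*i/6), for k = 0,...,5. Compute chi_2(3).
chi_2(3) = zeta_6^6 = 1

Explanation: chi_2(3) = zeta_6^(2*3) = zeta_6^6. Since zeta_6^6 = 1, this equals zeta_6^0 = exp(2*pi*i*0/6) = 1.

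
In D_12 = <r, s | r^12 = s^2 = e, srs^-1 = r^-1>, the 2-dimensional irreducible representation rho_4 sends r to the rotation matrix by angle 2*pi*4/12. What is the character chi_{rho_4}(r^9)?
chi_{rho_4}(r^9) = 2*cos(2*pi*4*9/12) = 2

Justification: rho_4(r^9) is rotation by angle 2*pi*4*9/12, whose trace is 2*cos(2*pi*4*9/12) = 2.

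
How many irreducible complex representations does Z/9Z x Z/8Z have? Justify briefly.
72

Explanation: The number of irreducible complex representations of a finite group equals its number of conjugacy classes. Z/9Z x Z/8Z is abelian of order 72, so every element is its own conjugacy class: 72 classes, so Z/9Z x Z/8Z (order 72) has exactly 72 irreducible complex representations.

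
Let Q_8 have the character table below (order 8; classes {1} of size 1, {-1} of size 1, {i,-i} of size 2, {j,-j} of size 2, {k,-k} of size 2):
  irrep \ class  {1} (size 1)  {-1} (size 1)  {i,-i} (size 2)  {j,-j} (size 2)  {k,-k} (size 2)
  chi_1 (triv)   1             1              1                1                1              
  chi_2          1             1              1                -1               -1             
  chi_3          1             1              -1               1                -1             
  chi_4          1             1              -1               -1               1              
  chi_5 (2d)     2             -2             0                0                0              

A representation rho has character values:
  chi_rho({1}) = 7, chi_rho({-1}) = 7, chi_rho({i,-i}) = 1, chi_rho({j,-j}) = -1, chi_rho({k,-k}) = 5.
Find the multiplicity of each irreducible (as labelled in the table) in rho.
Multiplicities: chi_1: 3, chi_2: 1, chi_3: 0, chi_4: 3, chi_5: 0.

Use <chi_rho, chi> = (1/|G|) sum_C |C| * chi_rho(C) * conj(chi(C)) with |G| = 8 for each irreducible chi in the table:
  <chi_rho, chi_1> = (1/8)[1*(7)*conj(1) + 1*(7)*conj(1) + 2*(1)*conj(1) + 2*(-1)*conj(1) + 2*(5)*conj(1)]
      = (1/8)[(7) + (7) + (2) + (-2) + (10)] = 24/8 = 3
  <chi_rho, chi_2> = (1/8)[1*(7)*conj(1) + 1*(7)*conj(1) + 2*(1)*conj(1) + 2*(-1)*conj(-1) + 2*(5)*conj(-1)]
      = (1/8)[(7) + (7) + (2) + (2) + (-10)] = 8/8 = 1
  <chi_rho, chi_3> = (1/8)[1*(7)*conj(1) + 1*(7)*conj(1) + 2*(1)*conj(-1) + 2*(-1)*conj(1) + 2*(5)*conj(-1)]
      = (1/8)[(7) + (7) + (-2) + (-2) + (-10)] = 0/8 = 0
  <chi_rho, chi_4> = (1/8)[1*(7)*conj(1) + 1*(7)*conj(1) + 2*(1)*conj(-1) + 2*(-1)*conj(-1) + 2*(5)*conj(1)]
      = (1/8)[(7) + (7) + (-2) + (2) + (10)] = 24/8 = 3
  <chi_rho, chi_5> = (1/8)[1*(7)*conj(2) + 1*(7)*conj(-2) + 2*(1)*conj(0) + 2*(-1)*conj(0) + 2*(5)*conj(0)]
      = (1/8)[(14) + (-14) + (0) + (0) + (0)] = 0/8 = 0
Dimension check: dim(rho) = sum (mult * dim) = 3*1 + 1*1 + 0*1 + 3*1 + 0*2 = 7 = chi_rho(e) = 7.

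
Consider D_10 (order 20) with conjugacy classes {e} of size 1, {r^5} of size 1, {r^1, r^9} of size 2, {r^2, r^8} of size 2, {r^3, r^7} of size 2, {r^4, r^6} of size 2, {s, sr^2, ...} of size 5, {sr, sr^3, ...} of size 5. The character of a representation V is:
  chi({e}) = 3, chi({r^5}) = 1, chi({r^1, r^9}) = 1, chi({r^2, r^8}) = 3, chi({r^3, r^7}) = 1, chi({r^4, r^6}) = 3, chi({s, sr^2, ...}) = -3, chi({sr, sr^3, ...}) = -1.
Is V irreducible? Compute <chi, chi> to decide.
Not irreducible (reducible): <chi, chi> = 5 > 1.

Argument: <chi, chi> = (1/|G|) sum_C |C| * |chi(C)|^2 = (1/20)[1*|3|^2 + 1*|1|^2 + 2*|1|^2 + 2*|3|^2 + 2*|1|^2 + 2*|3|^2 + 5*|-3|^2 + 5*|-1|^2]
  = (1/20)[(9) + (1) + (2) + (18) + (2) + (18) + (45) + (5)] = 100/20 = 5.
A character is irreducible iff <chi, chi> = 1, so this representation is reducible.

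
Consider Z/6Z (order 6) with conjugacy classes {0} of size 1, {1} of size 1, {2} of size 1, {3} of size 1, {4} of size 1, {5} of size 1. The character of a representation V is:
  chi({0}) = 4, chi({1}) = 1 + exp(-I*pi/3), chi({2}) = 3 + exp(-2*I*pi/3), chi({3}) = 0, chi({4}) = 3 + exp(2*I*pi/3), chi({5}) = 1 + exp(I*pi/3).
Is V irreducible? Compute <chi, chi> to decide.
Not irreducible (reducible): <chi, chi> = 6 > 1.

Working: <chi, chi> = (1/|G|) sum_C |C| * |chi(C)|^2 = (1/6)[1*|4|^2 + 1*|1 + exp(-I*pi/3)|^2 + 1*|3 + exp(-2*I*pi/3)|^2 + 1*|0|^2 + 1*|3 + exp(2*I*pi/3)|^2 + 1*|1 + exp(I*pi/3)|^2]
  = (1/6)[(16) + (3) + (7) + (0) + (7) + (3)] = 36/6 = 6.
(Exp terms are combined using exp(i*s)*conj(exp(i*t)) = exp(i*(s-t)), and sums of them are collapsed using the identity that for every m > 1 the m distinct m-th roots of unity sum to 0, e.g. 1 + exp(2*I*pi/3) + exp(-2*I*pi/3) = 0.)
A character is irreducible iff <chi, chi> = 1, so this representation is reducible.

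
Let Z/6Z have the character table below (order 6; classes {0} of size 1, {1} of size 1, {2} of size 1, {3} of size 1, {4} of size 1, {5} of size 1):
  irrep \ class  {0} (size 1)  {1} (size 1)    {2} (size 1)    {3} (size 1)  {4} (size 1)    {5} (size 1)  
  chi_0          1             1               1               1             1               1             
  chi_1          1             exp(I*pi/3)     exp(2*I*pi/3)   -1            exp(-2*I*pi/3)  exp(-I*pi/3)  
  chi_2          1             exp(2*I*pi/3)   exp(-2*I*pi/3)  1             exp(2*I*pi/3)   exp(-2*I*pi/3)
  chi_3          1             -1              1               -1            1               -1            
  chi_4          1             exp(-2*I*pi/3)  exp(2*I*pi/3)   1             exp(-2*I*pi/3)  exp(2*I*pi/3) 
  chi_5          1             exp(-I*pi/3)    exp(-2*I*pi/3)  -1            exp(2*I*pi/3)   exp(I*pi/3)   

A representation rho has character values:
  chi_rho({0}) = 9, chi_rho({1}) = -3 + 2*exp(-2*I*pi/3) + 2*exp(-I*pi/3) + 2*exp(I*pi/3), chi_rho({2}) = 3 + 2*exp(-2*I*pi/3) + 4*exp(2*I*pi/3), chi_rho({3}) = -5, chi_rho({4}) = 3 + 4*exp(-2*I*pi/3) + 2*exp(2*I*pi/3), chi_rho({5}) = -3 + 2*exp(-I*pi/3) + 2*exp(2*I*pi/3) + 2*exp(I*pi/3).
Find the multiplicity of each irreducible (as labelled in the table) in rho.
Multiplicities: chi_0: 0, chi_1: 2, chi_2: 0, chi_3: 3, chi_4: 2, chi_5: 2.

Justification: Use <chi_rho, chi> = (1/|G|) sum_C |C| * chi_rho(C) * conj(chi(C)) with |G| = 6 for each irreducible chi in the table:
  <chi_rho, chi_0> = (1/6)[1*(9)*conj(1) + 1*(-3 + 2*exp(-2*I*pi/3) + 2*exp(-I*pi/3) + 2*exp(I*pi/3))*conj(1) + 1*(3 + 2*exp(-2*I*pi/3) + 4*exp(2*I*pi/3))*conj(1) + 1*(-5)*conj(1) + 1*(3 + 4*exp(-2*I*pi/3) + 2*exp(2*I*pi/3))*conj(1) + 1*(-3 + 2*exp(-I*pi/3) + 2*exp(2*I*pi/3) + 2*exp(I*pi/3))*conj(1)]
      = (1/6)[(9) + (-3 + 2*exp(-2*I*pi/3) + 2*exp(-I*pi/3) + 2*exp(I*pi/3)) + (3 + 2*exp(-2*I*pi/3) + 4*exp(2*I*pi/3)) + (-5) + (3 + 4*exp(-2*I*pi/3) + 2*exp(2*I*pi/3)) + (-3 + 2*exp(-I*pi/3) + 2*exp(2*I*pi/3) + 2*exp(I*pi/3))] = 0/6 = 0
  <chi_rho, chi_1> = (1/6)[1*(9)*conj(1) + 1*(-3 + 2*exp(-2*I*pi/3) + 2*exp(-I*pi/3) + 2*exp(I*pi/3))*conj(exp(I*pi/3)) + 1*(3 + 2*exp(-2*I*pi/3) + 4*exp(2*I*pi/3))*conj(exp(2*I*pi/3)) + 1*(-5)*conj(-1) + 1*(3 + 4*exp(-2*I*pi/3) + 2*exp(2*I*pi/3))*conj(exp(-2*I*pi/3)) + 1*(-3 + 2*exp(-I*pi/3) + 2*exp(2*I*pi/3) + 2*exp(I*pi/3))*conj(exp(-I*pi/3))]
      = (1/6)[(9) + (2*exp(-2*I*pi/3) - 3*exp(-I*pi/3)) + (4 + 3*exp(-2*I*pi/3) + 2*exp(2*I*pi/3)) + (5) + (4 + 2*exp(-2*I*pi/3) + 3*exp(2*I*pi/3)) + (-3*exp(I*pi/3) + 2*exp(2*I*pi/3))] = 12/6 = 2
  <chi_rho, chi_2> = (1/6)[1*(9)*conj(1) + 1*(-3 + 2*exp(-2*I*pi/3) + 2*exp(-I*pi/3) + 2*exp(I*pi/3))*conj(exp(2*I*pi/3)) + 1*(3 + 2*exp(-2*I*pi/3) + 4*exp(2*I*pi/3))*conj(exp(-2*I*pi/3)) + 1*(-5)*conj(1) + 1*(3 + 4*exp(-2*I*pi/3) + 2*exp(2*I*pi/3))*conj(exp(2*I*pi/3)) + 1*(-3 + 2*exp(-I*pi/3) + 2*exp(2*I*pi/3) + 2*exp(I*pi/3))*conj(exp(-2*I*pi/3))]
      = (1/6)[(9) + (-2 + 2*exp(-I*pi/3) + 2*exp(2*I*pi/3) - 3*exp(-2*I*pi/3)) + (2 + 4*exp(-2*I*pi/3) + 3*exp(2*I*pi/3)) + (-5) + (2 + 3*exp(-2*I*pi/3) + 4*exp(2*I*pi/3)) + (-2 - 3*exp(2*I*pi/3) + 2*exp(-2*I*pi/3) + 2*exp(I*pi/3))] = 0/6 = 0
  <chi_rho, chi_3> = (1/6)[1*(9)*conj(1) + 1*(-3 + 2*exp(-2*I*pi/3) + 2*exp(-I*pi/3) + 2*exp(I*pi/3))*conj(-1) + 1*(3 + 2*exp(-2*I*pi/3) + 4*exp(2*I*pi/3))*conj(1) + 1*(-5)*conj(-1) + 1*(3 + 4*exp(-2*I*pi/3) + 2*exp(2*I*pi/3))*conj(1) + 1*(-3 + 2*exp(-I*pi/3) + 2*exp(2*I*pi/3) + 2*exp(I*pi/3))*conj(-1)]
      = (1/6)[(9) + (3 - 2*exp(I*pi/3) - 2*exp(-I*pi/3) - 2*exp(-2*I*pi/3)) + (3 + 2*exp(-2*I*pi/3) + 4*exp(2*I*pi/3)) + (5) + (3 + 4*exp(-2*I*pi/3) + 2*exp(2*I*pi/3)) + (3 - 2*exp(I*pi/3) - 2*exp(2*I*pi/3) - 2*exp(-I*pi/3))] = 18/6 = 3
  <chi_rho, chi_4> = (1/6)[1*(9)*conj(1) + 1*(-3 + 2*exp(-2*I*pi/3) + 2*exp(-I*pi/3) + 2*exp(I*pi/3))*conj(exp(-2*I*pi/3)) + 1*(3 + 2*exp(-2*I*pi/3) + 4*exp(2*I*pi/3))*conj(exp(2*I*pi/3)) + 1*(-5)*conj(1) + 1*(3 + 4*exp(-2*I*pi/3) + 2*exp(2*I*pi/3))*conj(exp(-2*I*pi/3)) + 1*(-3 + 2*exp(-I*pi/3) + 2*exp(2*I*pi/3) + 2*exp(I*pi/3))*conj(exp(2*I*pi/3))]
      = (1/6)[(9) + (-3*exp(2*I*pi/3) + 2*exp(I*pi/3)) + (4 + 3*exp(-2*I*pi/3) + 2*exp(2*I*pi/3)) + (-5) + (4 + 2*exp(-2*I*pi/3) + 3*exp(2*I*pi/3)) + (2*exp(-I*pi/3) - 3*exp(-2*I*pi/3))] = 12/6 = 2
  <chi_rho, chi_5> = (1/6)[1*(9)*conj(1) + 1*(-3 + 2*exp(-2*I*pi/3) + 2*exp(-I*pi/3) + 2*exp(I*pi/3))*conj(exp(-I*pi/3)) + 1*(3 + 2*exp(-2*I*pi/3) + 4*exp(2*I*pi/3))*conj(exp(-2*I*pi/3)) + 1*(-5)*conj(-1) + 1*(3 + 4*exp(-2*I*pi/3) + 2*exp(2*I*pi/3))*conj(exp(2*I*pi/3)) + 1*(-3 + 2*exp(-I*pi/3) + 2*exp(2*I*pi/3) + 2*exp(I*pi/3))*conj(exp(I*pi/3))]
      = (1/6)[(9) + (2 - 3*exp(I*pi/3) + 2*exp(-I*pi/3) + 2*exp(2*I*pi/3)) + (2 + 4*exp(-2*I*pi/3) + 3*exp(2*I*pi/3)) + (5) + (2 + 3*exp(-2*I*pi/3) + 4*exp(2*I*pi/3)) + (2 + 2*exp(-2*I*pi/3) + 2*exp(I*pi/3) - 3*exp(-I*pi/3))] = 12/6 = 2
(Exp terms are combined using exp(i*s)*conj(exp(i*t)) = exp(i*(s-t)), and sums of them are collapsed using the identity that for every m > 1 the m distinct m-th roots of unity sum to 0, e.g. 1 + exp(2*I*pi/3) + exp(-2*I*pi/3) = 0.)
Dimension check: dim(rho) = sum (mult * dim) = 0*1 + 2*1 + 0*1 + 3*1 + 2*1 + 2*1 = 9 = chi_rho(e) = 9.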